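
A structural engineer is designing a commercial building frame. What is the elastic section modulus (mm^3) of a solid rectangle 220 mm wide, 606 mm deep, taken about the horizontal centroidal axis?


S = b * h^2 / 6
= 220 * 606^2 / 6
= 220 * 367236 / 6
= 13465320.0 mm^3

13465320.0 mm^3


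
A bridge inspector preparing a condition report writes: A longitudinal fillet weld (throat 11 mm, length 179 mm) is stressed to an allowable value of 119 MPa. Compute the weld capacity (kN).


Strength = throat * length * allowable stress
= 11 * 179 * 119 N
= 234311 N
= 234.31 kN

234.31 kN


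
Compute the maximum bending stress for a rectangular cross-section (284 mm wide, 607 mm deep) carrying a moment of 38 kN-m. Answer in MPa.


I = b * h^3 / 12 = 284 * 607^3 / 12 = 5293015517.67 mm^4
y = h / 2 = 607 / 2 = 303.5 mm
M = 38 kN-m = 38000000.0 N-mm
sigma = M * y / I = 38000000.0 * 303.5 / 5293015517.67
= 2.18 MPa

2.18 MPa


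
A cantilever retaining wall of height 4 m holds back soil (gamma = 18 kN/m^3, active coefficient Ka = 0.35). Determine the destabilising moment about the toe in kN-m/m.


Pa = 0.5 * Ka * gamma * H^2
= 0.5 * 0.35 * 18 * 4^2
= 50.4 kN/m
Arm = H / 3 = 4 / 3 = 1.3333 m
Mo = Pa * arm = Pa * H / 3 = 50.4 * 4 / 3 = 67.2 kN-m/m

67.2 kN-m/m


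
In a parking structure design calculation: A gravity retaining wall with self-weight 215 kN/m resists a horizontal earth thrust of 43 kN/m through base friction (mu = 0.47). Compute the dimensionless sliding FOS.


Resisting force = mu * W = 0.47 * 215 = 101.05 kN/m
FOS = Resisting / Driving = 101.05 / 43
= 2.35 (dimensionless)

2.35 (dimensionless)


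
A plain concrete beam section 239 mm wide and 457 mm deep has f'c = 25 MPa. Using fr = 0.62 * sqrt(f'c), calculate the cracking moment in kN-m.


fr = 0.62 * sqrt(25) = 0.62 * 5.0 = 3.1 MPa
I = 239 * 457^3 / 12 = 1900926193.92 mm^4
y_t = 228.5 mm
M_cr = fr * I / y_t = 3.1 * 1900926193.92 / 228.5 N-mm
= 25.7894 kN-m

25.7894 kN-m


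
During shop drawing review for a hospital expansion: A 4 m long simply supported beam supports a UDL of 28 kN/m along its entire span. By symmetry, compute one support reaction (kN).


Total load = w * L = 28 * 4 = 112 kN
By symmetry, each reaction R = total / 2 = 112 / 2 = 56.0 kN

56.0 kN


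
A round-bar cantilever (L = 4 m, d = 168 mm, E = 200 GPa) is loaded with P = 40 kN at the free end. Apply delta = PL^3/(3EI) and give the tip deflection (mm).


I = pi * d^4 / 64 = pi * 168^4 / 64 = 39102725.18 mm^4
L = 4000.0 mm, P = 40000.0 N, E = 200000.0 MPa
delta = P * L^3 / (3 * E * I)
= 40000.0 * 4000.0^3 / (3 * 200000.0 * 39102725.18)
= 109.1143 mm

109.1143 mm


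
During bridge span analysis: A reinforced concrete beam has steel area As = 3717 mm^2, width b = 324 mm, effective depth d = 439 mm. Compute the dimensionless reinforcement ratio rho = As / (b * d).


rho = As / (b * d)
= 3717 / (324 * 439)
= 3717 / 142236
= 0.026133 (dimensionless)

0.026133 (dimensionless)


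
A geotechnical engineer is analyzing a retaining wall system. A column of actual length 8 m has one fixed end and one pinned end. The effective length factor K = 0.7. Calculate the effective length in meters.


L_eff = K * L
= 0.7 * 8
= 5.6 m

5.6 m


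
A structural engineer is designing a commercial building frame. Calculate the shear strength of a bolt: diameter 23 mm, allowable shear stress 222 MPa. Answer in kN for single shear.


A = pi * d^2 / 4 = pi * 23^2 / 4 = 415.4756 mm^2
V = f_v * A / 1000 = 222 * 415.4756 / 1000
= 92.2356 kN

92.2356 kN


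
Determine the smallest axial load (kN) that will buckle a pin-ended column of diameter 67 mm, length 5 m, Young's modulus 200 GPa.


I = pi * d^4 / 64 = 989165.84 mm^4
L = 5000.0 mm
P_cr = pi^2 * E * I / L^2
= 9.8696 * 200000.0 * 989165.84 / 5000.0^2
= 78101.4 N = 78.1014 kN

78.1014 kN


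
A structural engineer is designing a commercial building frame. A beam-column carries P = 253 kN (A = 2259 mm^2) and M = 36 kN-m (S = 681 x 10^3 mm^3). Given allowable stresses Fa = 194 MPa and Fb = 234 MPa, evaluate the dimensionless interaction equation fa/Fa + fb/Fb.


f_a = P / A = 253000.0 / 2259 = 111.9965 MPa
f_b = M / S = 36000000.0 / 681000.0 = 52.8634 MPa
Ratio = f_a / Fa + f_b / Fb
= 111.9965 / 194 + 52.8634 / 234
= 0.8032 (dimensionless)

0.8032 (dimensionless)


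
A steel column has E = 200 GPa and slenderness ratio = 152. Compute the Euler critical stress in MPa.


sigma_cr = pi^2 * E / lambda^2
= 9.8696 * 200000.0 / 152^2
= 9.8696 * 200000.0 / 23104
= 85.4363 MPa

85.4363 MPa


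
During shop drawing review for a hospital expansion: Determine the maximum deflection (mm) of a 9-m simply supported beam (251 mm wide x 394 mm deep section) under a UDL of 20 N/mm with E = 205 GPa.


I = 251 * 394^3 / 12 = 1279325748.67 mm^4
L = 9000.0 mm, w = 20 N/mm, E = 205000.0 MPa
delta = 5 * w * L^4 / (384 * E * I)
= 5 * 20 * 9000.0^4 / (384 * 205000.0 * 1279325748.67)
= 6.5148 mm

6.5148 mm


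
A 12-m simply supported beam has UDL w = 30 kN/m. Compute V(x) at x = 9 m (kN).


R_A = w * L / 2 = 30 * 12 / 2 = 180.0 kN
V(x) = R_A - w * x = 180.0 - 30 * 9
= -90.0 kN

-90.0 kN


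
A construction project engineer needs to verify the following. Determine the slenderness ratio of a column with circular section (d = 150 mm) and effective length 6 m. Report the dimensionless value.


Radius of gyration r = d / 4 = 150 / 4 = 37.5 mm
L_eff = 6000.0 mm
Slenderness ratio = L / r = 6000.0 / 37.5 = 160.0 (dimensionless)

160.0 (dimensionless)


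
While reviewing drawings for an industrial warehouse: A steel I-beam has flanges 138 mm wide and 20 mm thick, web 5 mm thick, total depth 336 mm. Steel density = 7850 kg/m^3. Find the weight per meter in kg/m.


A_flanges = 2 * 138 * 20 = 5520 mm^2
A_web = (336 - 2 * 20) * 5 = 1480 mm^2
A_total = 5520 + 1480 = 7000 mm^2 = 0.007000 m^2
Weight = rho * A = 7850 * 0.007000 = 54.95 kg/m

54.95 kg/m


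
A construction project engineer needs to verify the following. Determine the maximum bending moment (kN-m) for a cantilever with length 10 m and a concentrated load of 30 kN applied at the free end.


For a cantilever with a point load at the free end:
M_max = P * L = 30 * 10 = 300 kN-m

300 kN-m


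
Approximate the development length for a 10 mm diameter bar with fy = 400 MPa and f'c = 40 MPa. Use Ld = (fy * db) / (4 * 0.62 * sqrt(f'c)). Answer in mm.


Ld = (fy * db) / (4 * 0.62 * sqrt(f'c))
= (400 * 10) / (4 * 0.62 * sqrt(40))
= 4000 / 15.6849
= 255.02 mm

255.02 mm


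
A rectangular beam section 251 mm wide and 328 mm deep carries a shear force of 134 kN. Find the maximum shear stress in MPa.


A = b * h = 251 * 328 = 82328 mm^2
V = 134 kN = 134000.0 N
tau_max = 1.5 * V / A = 1.5 * 134000.0 / 82328
= 2.4415 MPa

2.4415 MPa


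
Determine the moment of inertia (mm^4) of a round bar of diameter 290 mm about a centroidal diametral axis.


r = d / 2 = 290 / 2 = 145.0 mm
I = pi * r^4 / 4 = pi * 145.0^4 / 4
= 347185749.0 mm^4

347185749.0 mm^4


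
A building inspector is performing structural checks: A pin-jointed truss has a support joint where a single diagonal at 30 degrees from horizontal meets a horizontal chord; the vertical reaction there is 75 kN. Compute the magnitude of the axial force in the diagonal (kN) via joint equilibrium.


At the joint, only the diagonal has a vertical component, so vertical equilibrium gives:
F * sin(30) = 75
F = 75 / sin(30)
= 75 / 0.5
= 150.0 kN

150.0 kN


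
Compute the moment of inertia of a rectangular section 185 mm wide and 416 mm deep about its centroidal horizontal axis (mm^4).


I = b * h^3 / 12
= 185 * 416^3 / 12
= 185 * 71991296 / 12
= 1109865813.33 mm^4

1109865813.33 mm^4


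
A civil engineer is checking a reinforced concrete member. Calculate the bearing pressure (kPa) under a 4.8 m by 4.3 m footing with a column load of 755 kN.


A = 4.8 * 4.3 = 20.64 m^2
q = P / A = 755 / 20.64
= 36.5795 kPa

36.5795 kPa


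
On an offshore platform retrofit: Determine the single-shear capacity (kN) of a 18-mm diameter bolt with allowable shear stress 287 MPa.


A = pi * d^2 / 4 = pi * 18^2 / 4 = 254.469 mm^2
V = f_v * A / 1000 = 287 * 254.469 / 1000
= 73.0326 kN

73.0326 kN


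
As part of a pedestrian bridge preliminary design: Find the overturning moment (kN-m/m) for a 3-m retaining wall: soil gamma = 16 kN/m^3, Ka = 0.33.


Pa = 0.5 * Ka * gamma * H^2
= 0.5 * 0.33 * 16 * 3^2
= 23.76 kN/m
Arm = H / 3 = 3 / 3 = 1.0 m
Mo = Pa * arm = Pa * H / 3 = 23.76 * 3 / 3 = 23.76 kN-m/m

23.76 kN-m/m


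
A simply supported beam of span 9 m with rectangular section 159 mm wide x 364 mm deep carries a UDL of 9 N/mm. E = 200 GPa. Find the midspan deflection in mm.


I = 159 * 364^3 / 12 = 639028208.0 mm^4
L = 9000.0 mm, w = 9 N/mm, E = 200000.0 MPa
delta = 5 * w * L^4 / (384 * E * I)
= 5 * 9 * 9000.0^4 / (384 * 200000.0 * 639028208.0)
= 6.0159 mm

6.0159 mm


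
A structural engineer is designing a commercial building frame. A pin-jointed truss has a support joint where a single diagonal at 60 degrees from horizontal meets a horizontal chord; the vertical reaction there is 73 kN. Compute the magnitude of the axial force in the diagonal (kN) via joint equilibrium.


At the joint, only the diagonal has a vertical component, so vertical equilibrium gives:
F * sin(60) = 73
F = 73 / sin(60)
= 73 / 0.866025
= 84.29 kN

84.29 kN


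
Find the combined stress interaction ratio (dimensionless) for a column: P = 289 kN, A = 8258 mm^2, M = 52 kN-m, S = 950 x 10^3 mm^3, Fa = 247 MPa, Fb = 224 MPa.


f_a = P / A = 289000.0 / 8258 = 34.9964 MPa
f_b = M / S = 52000000.0 / 950000.0 = 54.7368 MPa
Ratio = f_a / Fa + f_b / Fb
= 34.9964 / 247 + 54.7368 / 224
= 0.386 (dimensionless)

0.386 (dimensionless)


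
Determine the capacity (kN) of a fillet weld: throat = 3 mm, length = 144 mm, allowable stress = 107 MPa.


Strength = throat * length * allowable stress
= 3 * 144 * 107 N
= 46224 N
= 46.22 kN

46.22 kN


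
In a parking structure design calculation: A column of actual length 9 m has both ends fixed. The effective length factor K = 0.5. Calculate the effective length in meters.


L_eff = K * L
= 0.5 * 9
= 4.5 m

4.5 m


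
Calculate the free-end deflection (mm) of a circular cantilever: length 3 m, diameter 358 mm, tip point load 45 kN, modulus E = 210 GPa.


I = pi * d^4 / 64 = pi * 358^4 / 64 = 806309924.35 mm^4
L = 3000.0 mm, P = 45000.0 N, E = 210000.0 MPa
delta = P * L^3 / (3 * E * I)
= 45000.0 * 3000.0^3 / (3 * 210000.0 * 806309924.35)
= 2.3918 mm

2.3918 mm


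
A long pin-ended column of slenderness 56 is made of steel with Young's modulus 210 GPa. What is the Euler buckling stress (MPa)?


sigma_cr = pi^2 * E / lambda^2
= 9.8696 * 210000.0 / 56^2
= 9.8696 * 210000.0 / 3136
= 660.911 MPa

660.911 MPa


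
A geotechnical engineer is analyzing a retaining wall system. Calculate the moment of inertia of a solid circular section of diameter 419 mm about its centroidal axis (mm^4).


r = d / 2 = 419 / 2 = 209.5 mm
I = pi * r^4 / 4 = pi * 209.5^4 / 4
= 1512954929.05 mm^4

1512954929.05 mm^4


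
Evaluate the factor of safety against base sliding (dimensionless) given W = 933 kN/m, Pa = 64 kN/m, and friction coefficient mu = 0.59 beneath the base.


Resisting force = mu * W = 0.59 * 933 = 550.47 kN/m
FOS = Resisting / Driving = 550.47 / 64
= 8.6011 (dimensionless)

8.6011 (dimensionless)


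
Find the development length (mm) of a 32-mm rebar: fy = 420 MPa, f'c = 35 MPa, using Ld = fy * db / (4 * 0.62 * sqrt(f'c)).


Ld = (fy * db) / (4 * 0.62 * sqrt(f'c))
= (420 * 32) / (4 * 0.62 * sqrt(35))
= 13440 / 14.6719
= 916.04 mm

916.04 mm


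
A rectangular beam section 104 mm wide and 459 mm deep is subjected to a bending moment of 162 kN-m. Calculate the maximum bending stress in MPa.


I = b * h^3 / 12 = 104 * 459^3 / 12 = 838089018.0 mm^4
y = h / 2 = 459 / 2 = 229.5 mm
M = 162 kN-m = 162000000.0 N-mm
sigma = M * y / I = 162000000.0 * 229.5 / 838089018.0
= 44.36 MPa

44.36 MPa


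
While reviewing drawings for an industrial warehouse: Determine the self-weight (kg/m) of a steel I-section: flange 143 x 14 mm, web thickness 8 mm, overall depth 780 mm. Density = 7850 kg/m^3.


A_flanges = 2 * 143 * 14 = 4004 mm^2
A_web = (780 - 2 * 14) * 8 = 6016 mm^2
A_total = 4004 + 6016 = 10020 mm^2 = 0.010020 m^2
Weight = rho * A = 7850 * 0.010020 = 78.657 kg/m

78.657 kg/m


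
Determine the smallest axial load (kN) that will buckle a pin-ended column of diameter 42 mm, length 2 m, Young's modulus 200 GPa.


I = pi * d^4 / 64 = 152745.02 mm^4
L = 2000.0 mm
P_cr = pi^2 * E * I / L^2
= 9.8696 * 200000.0 * 152745.02 / 2000.0^2
= 75376.65 N = 75.3766 kN

75.3766 kN


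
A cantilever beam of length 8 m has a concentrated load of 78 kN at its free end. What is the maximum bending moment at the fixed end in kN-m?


For a cantilever with a point load at the free end:
M_max = P * L = 78 * 8 = 624 kN-m

624 kN-m


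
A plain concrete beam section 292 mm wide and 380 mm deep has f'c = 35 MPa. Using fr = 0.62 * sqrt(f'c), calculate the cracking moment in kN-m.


fr = 0.62 * sqrt(35) = 0.62 * 5.9161 = 3.668 MPa
I = 292 * 380^3 / 12 = 1335218666.67 mm^4
y_t = 190.0 mm
M_cr = fr * I / y_t = 3.668 * 1335218666.67 / 190.0 N-mm
= 25.7765 kN-m

25.7765 kN-m


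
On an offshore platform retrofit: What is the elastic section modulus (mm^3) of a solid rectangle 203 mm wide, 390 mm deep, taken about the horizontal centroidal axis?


S = b * h^2 / 6
= 203 * 390^2 / 6
= 203 * 152100 / 6
= 5146050.0 mm^3

5146050.0 mm^3


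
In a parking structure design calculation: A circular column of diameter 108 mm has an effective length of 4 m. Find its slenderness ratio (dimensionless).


Radius of gyration r = d / 4 = 108 / 4 = 27.0 mm
L_eff = 4000.0 mm
Slenderness ratio = L / r = 4000.0 / 27.0 = 148.15 (dimensionless)

148.15 (dimensionless)


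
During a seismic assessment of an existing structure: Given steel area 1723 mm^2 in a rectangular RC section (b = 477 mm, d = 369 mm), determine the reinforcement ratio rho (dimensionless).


rho = As / (b * d)
= 1723 / (477 * 369)
= 1723 / 176013
= 0.009789 (dimensionless)

0.009789 (dimensionless)


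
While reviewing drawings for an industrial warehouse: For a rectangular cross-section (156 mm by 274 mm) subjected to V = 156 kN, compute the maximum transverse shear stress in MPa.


A = b * h = 156 * 274 = 42744 mm^2
V = 156 kN = 156000.0 N
tau_max = 1.5 * V / A = 1.5 * 156000.0 / 42744
= 5.4745 MPa

5.4745 MPa


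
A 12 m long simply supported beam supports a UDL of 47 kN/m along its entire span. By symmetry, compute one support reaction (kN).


Total load = w * L = 47 * 12 = 564 kN
By symmetry, each reaction R = total / 2 = 564 / 2 = 282.0 kN

282.0 kN


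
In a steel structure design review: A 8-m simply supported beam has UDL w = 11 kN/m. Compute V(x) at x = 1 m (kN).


R_A = w * L / 2 = 11 * 8 / 2 = 44.0 kN
V(x) = R_A - w * x = 44.0 - 11 * 1
= 33.0 kN

33.0 kN


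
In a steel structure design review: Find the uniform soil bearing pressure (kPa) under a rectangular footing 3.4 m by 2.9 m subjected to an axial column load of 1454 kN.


A = 3.4 * 2.9 = 9.86 m^2
q = P / A = 1454 / 9.86
= 147.4645 kPa

147.4645 kPa


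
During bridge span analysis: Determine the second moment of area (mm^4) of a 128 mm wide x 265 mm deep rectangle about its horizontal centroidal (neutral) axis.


I = b * h^3 / 12
= 128 * 265^3 / 12
= 128 * 18609625 / 12
= 198502666.67 mm^4

198502666.67 mm^4


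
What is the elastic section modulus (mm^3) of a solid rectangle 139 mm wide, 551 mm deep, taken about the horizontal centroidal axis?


S = b * h^2 / 6
= 139 * 551^2 / 6
= 139 * 303601 / 6
= 7033423.17 mm^3

7033423.17 mm^3


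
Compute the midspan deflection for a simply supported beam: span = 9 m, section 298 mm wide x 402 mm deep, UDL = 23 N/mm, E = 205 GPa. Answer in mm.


I = 298 * 402^3 / 12 = 1613292732.0 mm^4
L = 9000.0 mm, w = 23 N/mm, E = 205000.0 MPa
delta = 5 * w * L^4 / (384 * E * I)
= 5 * 23 * 9000.0^4 / (384 * 205000.0 * 1613292732.0)
= 5.9411 mm

5.9411 mm


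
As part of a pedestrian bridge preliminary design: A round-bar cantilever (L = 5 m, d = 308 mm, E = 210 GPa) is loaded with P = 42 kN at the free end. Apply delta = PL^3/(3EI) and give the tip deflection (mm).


I = pi * d^4 / 64 = pi * 308^4 / 64 = 441746141.43 mm^4
L = 5000.0 mm, P = 42000.0 N, E = 210000.0 MPa
delta = P * L^3 / (3 * E * I)
= 42000.0 * 5000.0^3 / (3 * 210000.0 * 441746141.43)
= 18.8645 mm

18.8645 mm


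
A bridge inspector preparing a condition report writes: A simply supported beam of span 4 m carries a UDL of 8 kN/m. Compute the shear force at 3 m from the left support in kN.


R_A = w * L / 2 = 8 * 4 / 2 = 16.0 kN
V(x) = R_A - w * x = 16.0 - 8 * 3
= -8.0 kN

-8.0 kN


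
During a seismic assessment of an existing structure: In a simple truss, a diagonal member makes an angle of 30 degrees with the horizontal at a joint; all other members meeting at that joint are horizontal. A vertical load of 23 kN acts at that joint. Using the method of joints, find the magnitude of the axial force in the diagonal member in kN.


At the joint, only the diagonal has a vertical component, so vertical equilibrium gives:
F * sin(30) = 23
F = 23 / sin(30)
= 23 / 0.5
= 46.0 kN

46.0 kN


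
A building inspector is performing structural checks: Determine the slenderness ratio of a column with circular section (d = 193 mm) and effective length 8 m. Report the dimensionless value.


Radius of gyration r = d / 4 = 193 / 4 = 48.25 mm
L_eff = 8000.0 mm
Slenderness ratio = L / r = 8000.0 / 48.25 = 165.8 (dimensionless)

165.8 (dimensionless)


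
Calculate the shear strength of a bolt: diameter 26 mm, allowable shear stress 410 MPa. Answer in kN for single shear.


A = pi * d^2 / 4 = pi * 26^2 / 4 = 530.9292 mm^2
V = f_v * A / 1000 = 410 * 530.9292 / 1000
= 217.681 kN

217.681 kN


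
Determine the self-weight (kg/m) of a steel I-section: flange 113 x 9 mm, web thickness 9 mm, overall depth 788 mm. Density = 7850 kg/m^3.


A_flanges = 2 * 113 * 9 = 2034 mm^2
A_web = (788 - 2 * 9) * 9 = 6930 mm^2
A_total = 2034 + 6930 = 8964 mm^2 = 0.008964 m^2
Weight = rho * A = 7850 * 0.008964 = 70.3674 kg/m

70.3674 kg/m


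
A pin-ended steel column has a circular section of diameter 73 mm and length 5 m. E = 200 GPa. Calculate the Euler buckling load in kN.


I = pi * d^4 / 64 = 1393995.4 mm^4
L = 5000.0 mm
P_cr = pi^2 * E * I / L^2
= 9.8696 * 200000.0 * 1393995.4 / 5000.0^2
= 110065.46 N = 110.0655 kN

110.0655 kN


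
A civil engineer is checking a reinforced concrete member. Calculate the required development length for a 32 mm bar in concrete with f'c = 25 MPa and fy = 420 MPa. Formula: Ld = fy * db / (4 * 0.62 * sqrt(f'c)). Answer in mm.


Ld = (fy * db) / (4 * 0.62 * sqrt(f'c))
= (420 * 32) / (4 * 0.62 * sqrt(25))
= 13440 / 12.4
= 1083.87 mm

1083.87 mm


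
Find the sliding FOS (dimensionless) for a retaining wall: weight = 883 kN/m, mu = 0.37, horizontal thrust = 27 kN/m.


Resisting force = mu * W = 0.37 * 883 = 326.71 kN/m
FOS = Resisting / Driving = 326.71 / 27
= 12.1004 (dimensionless)

12.1004 (dimensionless)


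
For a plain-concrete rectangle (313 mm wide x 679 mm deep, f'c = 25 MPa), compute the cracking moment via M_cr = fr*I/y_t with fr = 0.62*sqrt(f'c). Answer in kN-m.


fr = 0.62 * sqrt(25) = 0.62 * 5.0 = 3.1 MPa
I = 313 * 679^3 / 12 = 8165305050.58 mm^4
y_t = 339.5 mm
M_cr = fr * I / y_t = 3.1 * 8165305050.58 / 339.5 N-mm
= 74.558 kN-m

74.558 kN-m


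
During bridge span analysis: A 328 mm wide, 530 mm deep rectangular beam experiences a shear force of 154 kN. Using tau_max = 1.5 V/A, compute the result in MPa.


A = b * h = 328 * 530 = 173840 mm^2
V = 154 kN = 154000.0 N
tau_max = 1.5 * V / A = 1.5 * 154000.0 / 173840
= 1.3288 MPa

1.3288 MPa


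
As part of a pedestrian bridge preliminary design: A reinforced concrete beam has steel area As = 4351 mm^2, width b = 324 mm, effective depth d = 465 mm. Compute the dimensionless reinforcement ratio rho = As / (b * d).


rho = As / (b * d)
= 4351 / (324 * 465)
= 4351 / 150660
= 0.02888 (dimensionless)

0.02888 (dimensionless)


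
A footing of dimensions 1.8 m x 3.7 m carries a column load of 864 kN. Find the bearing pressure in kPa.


A = 1.8 * 3.7 = 6.66 m^2
q = P / A = 864 / 6.66
= 129.7297 kPa

129.7297 kPa


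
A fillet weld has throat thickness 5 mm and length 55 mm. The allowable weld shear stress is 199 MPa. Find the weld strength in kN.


Strength = throat * length * allowable stress
= 5 * 55 * 199 N
= 54725 N
= 54.73 kN

54.73 kN


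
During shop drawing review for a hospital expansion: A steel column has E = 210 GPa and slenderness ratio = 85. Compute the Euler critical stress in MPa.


sigma_cr = pi^2 * E / lambda^2
= 9.8696 * 210000.0 / 85^2
= 9.8696 * 210000.0 / 7225
= 286.8674 MPa

286.8674 MPa


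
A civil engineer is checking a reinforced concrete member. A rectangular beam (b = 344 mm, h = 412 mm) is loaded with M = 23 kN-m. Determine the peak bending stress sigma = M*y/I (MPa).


I = b * h^3 / 12 = 344 * 412^3 / 12 = 2004789802.67 mm^4
y = h / 2 = 412 / 2 = 206.0 mm
M = 23 kN-m = 23000000.0 N-mm
sigma = M * y / I = 23000000.0 * 206.0 / 2004789802.67
= 2.36 MPa

2.36 MPa


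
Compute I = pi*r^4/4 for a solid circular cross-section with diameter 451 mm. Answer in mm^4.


r = d / 2 = 451 / 2 = 225.5 mm
I = pi * r^4 / 4 = pi * 225.5^4 / 4
= 2030841671.35 mm^4

2030841671.35 mm^4


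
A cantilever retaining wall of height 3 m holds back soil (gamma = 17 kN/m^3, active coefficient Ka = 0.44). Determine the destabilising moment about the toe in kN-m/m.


Pa = 0.5 * Ka * gamma * H^2
= 0.5 * 0.44 * 17 * 3^2
= 33.66 kN/m
Arm = H / 3 = 3 / 3 = 1.0 m
Mo = Pa * arm = Pa * H / 3 = 33.66 * 3 / 3 = 33.66 kN-m/m

33.66 kN-m/m


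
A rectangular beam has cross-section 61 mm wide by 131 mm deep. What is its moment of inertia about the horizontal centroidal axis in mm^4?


I = b * h^3 / 12
= 61 * 131^3 / 12
= 61 * 2248091 / 12
= 11427795.92 mm^4

11427795.92 mm^4


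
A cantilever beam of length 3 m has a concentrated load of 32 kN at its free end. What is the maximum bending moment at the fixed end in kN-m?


For a cantilever with a point load at the free end:
M_max = P * L = 32 * 3 = 96 kN-m

96 kN-m


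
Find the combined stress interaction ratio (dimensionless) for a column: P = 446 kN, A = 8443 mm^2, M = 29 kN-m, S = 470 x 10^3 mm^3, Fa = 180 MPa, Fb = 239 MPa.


f_a = P / A = 446000.0 / 8443 = 52.8248 MPa
f_b = M / S = 29000000.0 / 470000.0 = 61.7021 MPa
Ratio = f_a / Fa + f_b / Fb
= 52.8248 / 180 + 61.7021 / 239
= 0.5516 (dimensionless)

0.5516 (dimensionless)


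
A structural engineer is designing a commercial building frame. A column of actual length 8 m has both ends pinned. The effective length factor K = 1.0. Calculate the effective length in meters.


L_eff = K * L
= 1.0 * 8
= 8.0 m

8.0 m


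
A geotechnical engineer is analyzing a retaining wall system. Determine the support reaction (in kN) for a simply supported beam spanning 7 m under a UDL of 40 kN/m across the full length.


Total load = w * L = 40 * 7 = 280 kN
By symmetry, each reaction R = total / 2 = 280 / 2 = 140.0 kN

140.0 kN


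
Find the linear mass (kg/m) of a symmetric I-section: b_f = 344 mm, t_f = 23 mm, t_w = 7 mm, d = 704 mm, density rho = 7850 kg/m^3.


A_flanges = 2 * 344 * 23 = 15824 mm^2
A_web = (704 - 2 * 23) * 7 = 4606 mm^2
A_total = 15824 + 4606 = 20430 mm^2 = 0.020430 m^2
Weight = rho * A = 7850 * 0.020430 = 160.3755 kg/m

160.3755 kg/m


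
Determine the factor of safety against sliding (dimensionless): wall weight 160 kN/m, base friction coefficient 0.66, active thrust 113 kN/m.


Resisting force = mu * W = 0.66 * 160 = 105.6 kN/m
FOS = Resisting / Driving = 105.6 / 113
= 0.9345 (dimensionless)

0.9345 (dimensionless)


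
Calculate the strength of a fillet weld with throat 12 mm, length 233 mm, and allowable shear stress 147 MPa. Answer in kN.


Strength = throat * length * allowable stress
= 12 * 233 * 147 N
= 411012 N
= 411.01 kN

411.01 kN


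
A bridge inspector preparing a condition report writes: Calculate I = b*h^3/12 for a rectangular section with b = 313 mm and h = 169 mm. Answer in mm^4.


I = b * h^3 / 12
= 313 * 169^3 / 12
= 313 * 4826809 / 12
= 125899268.08 mm^4

125899268.08 mm^4


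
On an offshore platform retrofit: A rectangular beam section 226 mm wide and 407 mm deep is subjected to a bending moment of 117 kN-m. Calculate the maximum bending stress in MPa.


I = b * h^3 / 12 = 226 * 407^3 / 12 = 1269727193.17 mm^4
y = h / 2 = 407 / 2 = 203.5 mm
M = 117 kN-m = 117000000.0 N-mm
sigma = M * y / I = 117000000.0 * 203.5 / 1269727193.17
= 18.75 MPa

18.75 MPa


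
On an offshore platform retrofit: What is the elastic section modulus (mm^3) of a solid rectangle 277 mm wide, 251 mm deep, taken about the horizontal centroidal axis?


S = b * h^2 / 6
= 277 * 251^2 / 6
= 277 * 63001 / 6
= 2908546.17 mm^3

2908546.17 mm^3


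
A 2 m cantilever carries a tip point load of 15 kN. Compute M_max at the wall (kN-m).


For a cantilever with a point load at the free end:
M_max = P * L = 15 * 2 = 30 kN-m

30 kN-m


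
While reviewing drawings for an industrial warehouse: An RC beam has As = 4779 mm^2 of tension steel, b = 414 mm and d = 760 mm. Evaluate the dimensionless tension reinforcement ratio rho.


rho = As / (b * d)
= 4779 / (414 * 760)
= 4779 / 314640
= 0.015189 (dimensionless)

0.015189 (dimensionless)


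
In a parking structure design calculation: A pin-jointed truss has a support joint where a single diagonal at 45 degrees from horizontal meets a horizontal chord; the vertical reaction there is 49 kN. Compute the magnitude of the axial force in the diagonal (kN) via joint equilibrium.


At the joint, only the diagonal has a vertical component, so vertical equilibrium gives:
F * sin(45) = 49
F = 49 / sin(45)
= 49 / 0.707107
= 69.3 kN

69.3 kN


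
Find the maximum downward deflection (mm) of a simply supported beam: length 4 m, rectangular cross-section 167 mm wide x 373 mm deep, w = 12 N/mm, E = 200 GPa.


I = 167 * 373^3 / 12 = 722207044.92 mm^4
L = 4000.0 mm, w = 12 N/mm, E = 200000.0 MPa
delta = 5 * w * L^4 / (384 * E * I)
= 5 * 12 * 4000.0^4 / (384 * 200000.0 * 722207044.92)
= 0.2769 mm

0.2769 mm


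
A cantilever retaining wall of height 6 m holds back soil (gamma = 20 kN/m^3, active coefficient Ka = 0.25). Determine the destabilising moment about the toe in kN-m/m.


Pa = 0.5 * Ka * gamma * H^2
= 0.5 * 0.25 * 20 * 6^2
= 90.0 kN/m
Arm = H / 3 = 6 / 3 = 2.0 m
Mo = Pa * arm = Pa * H / 3 = 90.0 * 6 / 3 = 180.0 kN-m/m

180.0 kN-m/m


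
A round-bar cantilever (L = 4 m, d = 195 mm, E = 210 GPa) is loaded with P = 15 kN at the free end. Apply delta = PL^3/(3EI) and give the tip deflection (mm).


I = pi * d^4 / 64 = pi * 195^4 / 64 = 70975480.96 mm^4
L = 4000.0 mm, P = 15000.0 N, E = 210000.0 MPa
delta = P * L^3 / (3 * E * I)
= 15000.0 * 4000.0^3 / (3 * 210000.0 * 70975480.96)
= 21.4695 mm

21.4695 mm


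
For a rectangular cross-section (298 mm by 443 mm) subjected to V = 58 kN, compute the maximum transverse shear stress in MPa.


A = b * h = 298 * 443 = 132014 mm^2
V = 58 kN = 58000.0 N
tau_max = 1.5 * V / A = 1.5 * 58000.0 / 132014
= 0.659 MPa

0.659 MPa


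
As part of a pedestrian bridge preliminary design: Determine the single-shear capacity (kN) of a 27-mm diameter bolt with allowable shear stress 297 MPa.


A = pi * d^2 / 4 = pi * 27^2 / 4 = 572.5553 mm^2
V = f_v * A / 1000 = 297 * 572.5553 / 1000
= 170.0489 kN

170.0489 kN


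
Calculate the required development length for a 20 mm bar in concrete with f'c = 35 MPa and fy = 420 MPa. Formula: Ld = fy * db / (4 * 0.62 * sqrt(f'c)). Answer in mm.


Ld = (fy * db) / (4 * 0.62 * sqrt(f'c))
= (420 * 20) / (4 * 0.62 * sqrt(35))
= 8400 / 14.6719
= 572.52 mm

572.52 mm


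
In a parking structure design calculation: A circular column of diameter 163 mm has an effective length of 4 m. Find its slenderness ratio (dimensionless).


Radius of gyration r = d / 4 = 163 / 4 = 40.75 mm
L_eff = 4000.0 mm
Slenderness ratio = L / r = 4000.0 / 40.75 = 98.16 (dimensionless)

98.16 (dimensionless)


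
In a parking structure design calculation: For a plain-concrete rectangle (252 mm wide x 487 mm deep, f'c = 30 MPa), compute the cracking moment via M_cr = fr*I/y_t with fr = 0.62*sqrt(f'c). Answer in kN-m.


fr = 0.62 * sqrt(30) = 0.62 * 5.4772 = 3.3959 MPa
I = 252 * 487^3 / 12 = 2425527363.0 mm^4
y_t = 243.5 mm
M_cr = fr * I / y_t = 3.3959 * 2425527363.0 / 243.5 N-mm
= 33.8267 kN-m

33.8267 kN-m


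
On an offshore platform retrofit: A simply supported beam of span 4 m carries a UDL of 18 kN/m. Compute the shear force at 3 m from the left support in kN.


R_A = w * L / 2 = 18 * 4 / 2 = 36.0 kN
V(x) = R_A - w * x = 36.0 - 18 * 3
= -18.0 kN

-18.0 kN


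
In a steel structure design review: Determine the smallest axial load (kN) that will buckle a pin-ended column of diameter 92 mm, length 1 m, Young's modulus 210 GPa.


I = pi * d^4 / 64 = 3516585.72 mm^4
L = 1000.0 mm
P_cr = pi^2 * E * I / L^2
= 9.8696 * 210000.0 * 3516585.72 / 1000.0^2
= 7288535.08 N = 7288.5351 kN

7288.5351 kN


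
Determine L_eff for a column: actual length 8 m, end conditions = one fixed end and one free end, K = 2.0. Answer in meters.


L_eff = K * L
= 2.0 * 8
= 16.0 m

16.0 m


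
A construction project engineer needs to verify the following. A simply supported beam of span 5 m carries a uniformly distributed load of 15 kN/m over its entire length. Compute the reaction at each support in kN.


Total load = w * L = 15 * 5 = 75 kN
By symmetry, each reaction R = total / 2 = 75 / 2 = 37.5 kN

37.5 kN


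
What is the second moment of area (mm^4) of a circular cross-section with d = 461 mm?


r = d / 2 = 461 / 2 = 230.5 mm
I = pi * r^4 / 4 = pi * 230.5^4 / 4
= 2217040365.06 mm^4

2217040365.06 mm^4


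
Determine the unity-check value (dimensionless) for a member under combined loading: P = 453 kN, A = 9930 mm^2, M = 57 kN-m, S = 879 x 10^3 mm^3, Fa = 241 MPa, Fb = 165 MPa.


f_a = P / A = 453000.0 / 9930 = 45.6193 MPa
f_b = M / S = 57000000.0 / 879000.0 = 64.8464 MPa
Ratio = f_a / Fa + f_b / Fb
= 45.6193 / 241 + 64.8464 / 165
= 0.5823 (dimensionless)

0.5823 (dimensionless)


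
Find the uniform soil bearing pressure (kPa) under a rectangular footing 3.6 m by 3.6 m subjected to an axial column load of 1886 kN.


A = 3.6 * 3.6 = 12.96 m^2
q = P / A = 1886 / 12.96
= 145.5247 kPa

145.5247 kPa


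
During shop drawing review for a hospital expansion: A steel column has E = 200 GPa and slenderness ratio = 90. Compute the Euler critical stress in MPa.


sigma_cr = pi^2 * E / lambda^2
= 9.8696 * 200000.0 / 90^2
= 9.8696 * 200000.0 / 8100
= 243.6939 MPa

243.6939 MPa


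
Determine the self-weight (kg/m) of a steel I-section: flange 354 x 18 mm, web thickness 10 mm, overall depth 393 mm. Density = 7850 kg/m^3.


A_flanges = 2 * 354 * 18 = 12744 mm^2
A_web = (393 - 2 * 18) * 10 = 3570 mm^2
A_total = 12744 + 3570 = 16314 mm^2 = 0.016314 m^2
Weight = rho * A = 7850 * 0.016314 = 128.0649 kg/m

128.0649 kg/m


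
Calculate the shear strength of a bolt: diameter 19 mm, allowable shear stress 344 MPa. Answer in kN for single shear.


A = pi * d^2 / 4 = pi * 19^2 / 4 = 283.5287 mm^2
V = f_v * A / 1000 = 344 * 283.5287 / 1000
= 97.5339 kN

97.5339 kN


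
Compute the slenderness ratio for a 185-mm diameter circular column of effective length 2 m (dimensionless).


Radius of gyration r = d / 4 = 185 / 4 = 46.25 mm
L_eff = 2000.0 mm
Slenderness ratio = L / r = 2000.0 / 46.25 = 43.24 (dimensionless)

43.24 (dimensionless)


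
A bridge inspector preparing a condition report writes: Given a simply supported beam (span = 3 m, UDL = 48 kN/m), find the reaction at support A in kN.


Total load = w * L = 48 * 3 = 144 kN
By symmetry, each reaction R = total / 2 = 144 / 2 = 72.0 kN

72.0 kN


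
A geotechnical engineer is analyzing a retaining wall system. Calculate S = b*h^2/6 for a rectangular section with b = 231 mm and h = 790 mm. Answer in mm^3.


S = b * h^2 / 6
= 231 * 790^2 / 6
= 231 * 624100 / 6
= 24027850.0 mm^3

24027850.0 mm^3


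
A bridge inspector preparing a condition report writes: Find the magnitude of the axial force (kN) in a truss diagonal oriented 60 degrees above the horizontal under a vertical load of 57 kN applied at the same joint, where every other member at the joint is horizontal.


At the joint, only the diagonal has a vertical component, so vertical equilibrium gives:
F * sin(60) = 57
F = 57 / sin(60)
= 57 / 0.866025
= 65.82 kN

65.82 kN


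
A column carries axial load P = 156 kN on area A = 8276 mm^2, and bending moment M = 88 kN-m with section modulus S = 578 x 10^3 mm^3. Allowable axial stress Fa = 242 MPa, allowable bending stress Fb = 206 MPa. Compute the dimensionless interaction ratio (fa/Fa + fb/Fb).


f_a = P / A = 156000.0 / 8276 = 18.8497 MPa
f_b = M / S = 88000000.0 / 578000.0 = 152.2491 MPa
Ratio = f_a / Fa + f_b / Fb
= 18.8497 / 242 + 152.2491 / 206
= 0.817 (dimensionless)

0.817 (dimensionless)


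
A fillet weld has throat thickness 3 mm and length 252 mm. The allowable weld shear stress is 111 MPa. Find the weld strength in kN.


Strength = throat * length * allowable stress
= 3 * 252 * 111 N
= 83916 N
= 83.92 kN

83.92 kN


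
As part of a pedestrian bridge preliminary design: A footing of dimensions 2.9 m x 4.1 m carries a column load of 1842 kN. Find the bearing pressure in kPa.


A = 2.9 * 4.1 = 11.89 m^2
q = P / A = 1842 / 11.89
= 154.9201 kPa

154.9201 kPa


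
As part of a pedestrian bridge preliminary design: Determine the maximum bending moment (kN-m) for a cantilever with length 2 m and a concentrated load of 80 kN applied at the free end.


For a cantilever with a point load at the free end:
M_max = P * L = 80 * 2 = 160 kN-m

160 kN-m


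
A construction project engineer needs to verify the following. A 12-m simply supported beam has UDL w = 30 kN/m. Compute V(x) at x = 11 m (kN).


R_A = w * L / 2 = 30 * 12 / 2 = 180.0 kN
V(x) = R_A - w * x = 180.0 - 30 * 11
= -150.0 kN

-150.0 kN


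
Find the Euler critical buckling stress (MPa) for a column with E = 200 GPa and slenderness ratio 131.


sigma_cr = pi^2 * E / lambda^2
= 9.8696 * 200000.0 / 131^2
= 9.8696 * 200000.0 / 17161
= 115.0237 MPa

115.0237 MPa


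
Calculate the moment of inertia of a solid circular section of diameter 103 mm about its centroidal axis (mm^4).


r = d / 2 = 103 / 2 = 51.5 mm
I = pi * r^4 / 4 = pi * 51.5^4 / 4
= 5524828.45 mm^4

5524828.45 mm^4


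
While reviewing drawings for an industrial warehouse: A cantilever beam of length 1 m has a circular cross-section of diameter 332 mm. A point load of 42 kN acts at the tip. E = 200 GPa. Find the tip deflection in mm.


I = pi * d^4 / 64 = pi * 332^4 / 64 = 596378850.42 mm^4
L = 1000.0 mm, P = 42000.0 N, E = 200000.0 MPa
delta = P * L^3 / (3 * E * I)
= 42000.0 * 1000.0^3 / (3 * 200000.0 * 596378850.42)
= 0.1174 mm

0.1174 mm


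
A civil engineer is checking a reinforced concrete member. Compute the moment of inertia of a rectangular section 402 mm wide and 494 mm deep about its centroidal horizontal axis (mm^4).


I = b * h^3 / 12
= 402 * 494^3 / 12
= 402 * 120553784 / 12
= 4038551764.0 mm^4

4038551764.0 mm^4


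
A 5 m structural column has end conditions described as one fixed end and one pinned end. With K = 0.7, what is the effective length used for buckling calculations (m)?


L_eff = K * L
= 0.7 * 5
= 3.5 m

3.5 m


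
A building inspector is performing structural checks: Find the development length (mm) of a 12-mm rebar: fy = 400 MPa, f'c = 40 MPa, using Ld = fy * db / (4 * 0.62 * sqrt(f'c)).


Ld = (fy * db) / (4 * 0.62 * sqrt(f'c))
= (400 * 12) / (4 * 0.62 * sqrt(40))
= 4800 / 15.6849
= 306.03 mm

306.03 mm


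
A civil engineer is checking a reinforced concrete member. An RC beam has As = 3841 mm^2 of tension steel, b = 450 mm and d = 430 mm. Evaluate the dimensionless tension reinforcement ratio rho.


rho = As / (b * d)
= 3841 / (450 * 430)
= 3841 / 193500
= 0.01985 (dimensionless)

0.01985 (dimensionless)


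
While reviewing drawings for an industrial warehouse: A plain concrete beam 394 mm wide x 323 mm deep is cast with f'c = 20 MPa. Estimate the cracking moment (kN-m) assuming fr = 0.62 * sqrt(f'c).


fr = 0.62 * sqrt(20) = 0.62 * 4.4721 = 2.7727 MPa
I = 394 * 323^3 / 12 = 1106426433.17 mm^4
y_t = 161.5 mm
M_cr = fr * I / y_t = 2.7727 * 1106426433.17 / 161.5 N-mm
= 18.9958 kN-m

18.9958 kN-m


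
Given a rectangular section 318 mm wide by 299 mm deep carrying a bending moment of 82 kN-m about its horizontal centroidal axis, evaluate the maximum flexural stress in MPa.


I = b * h^3 / 12 = 318 * 299^3 / 12 = 708368823.5 mm^4
y = h / 2 = 299 / 2 = 149.5 mm
M = 82 kN-m = 82000000.0 N-mm
sigma = M * y / I = 82000000.0 * 149.5 / 708368823.5
= 17.31 MPa

17.31 MPa


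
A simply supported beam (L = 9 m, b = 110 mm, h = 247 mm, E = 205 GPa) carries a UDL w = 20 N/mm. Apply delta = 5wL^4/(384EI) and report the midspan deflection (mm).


I = 110 * 247^3 / 12 = 138134544.17 mm^4
L = 9000.0 mm, w = 20 N/mm, E = 205000.0 MPa
delta = 5 * w * L^4 / (384 * E * I)
= 5 * 20 * 9000.0^4 / (384 * 205000.0 * 138134544.17)
= 60.3369 mm

60.3369 mm


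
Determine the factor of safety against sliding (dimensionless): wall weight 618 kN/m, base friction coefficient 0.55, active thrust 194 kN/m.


Resisting force = mu * W = 0.55 * 618 = 339.9 kN/m
FOS = Resisting / Driving = 339.9 / 194
= 1.7521 (dimensionless)

1.7521 (dimensionless)


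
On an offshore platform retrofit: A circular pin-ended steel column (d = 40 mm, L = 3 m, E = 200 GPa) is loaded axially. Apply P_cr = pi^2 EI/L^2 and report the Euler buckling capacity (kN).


I = pi * d^4 / 64 = 125663.71 mm^4
L = 3000.0 mm
P_cr = pi^2 * E * I / L^2
= 9.8696 * 200000.0 * 125663.71 / 3000.0^2
= 27561.13 N = 27.5611 kN

27.5611 kN


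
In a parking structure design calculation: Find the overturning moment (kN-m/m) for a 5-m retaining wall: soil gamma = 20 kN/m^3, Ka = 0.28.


Pa = 0.5 * Ka * gamma * H^2
= 0.5 * 0.28 * 20 * 5^2
= 70.0 kN/m
Arm = H / 3 = 5 / 3 = 1.6667 m
Mo = Pa * arm = Pa * H / 3 = 70.0 * 5 / 3 = 116.6667 kN-m/m

116.6667 kN-m/m


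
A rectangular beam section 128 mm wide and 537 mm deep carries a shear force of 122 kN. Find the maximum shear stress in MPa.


A = b * h = 128 * 537 = 68736 mm^2
V = 122 kN = 122000.0 N
tau_max = 1.5 * V / A = 1.5 * 122000.0 / 68736
= 2.6624 MPa

2.6624 MPa


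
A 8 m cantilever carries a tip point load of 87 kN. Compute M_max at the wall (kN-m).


For a cantilever with a point load at the free end:
M_max = P * L = 87 * 8 = 696 kN-m

696 kN-m


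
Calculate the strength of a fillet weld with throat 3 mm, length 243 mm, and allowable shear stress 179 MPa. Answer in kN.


Strength = throat * length * allowable stress
= 3 * 243 * 179 N
= 130491 N
= 130.49 kN

130.49 kN


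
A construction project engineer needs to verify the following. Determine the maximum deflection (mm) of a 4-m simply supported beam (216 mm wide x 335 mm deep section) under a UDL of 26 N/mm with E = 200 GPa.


I = 216 * 335^3 / 12 = 676716750.0 mm^4
L = 4000.0 mm, w = 26 N/mm, E = 200000.0 MPa
delta = 5 * w * L^4 / (384 * E * I)
= 5 * 26 * 4000.0^4 / (384 * 200000.0 * 676716750.0)
= 0.6403 mm

0.6403 mm


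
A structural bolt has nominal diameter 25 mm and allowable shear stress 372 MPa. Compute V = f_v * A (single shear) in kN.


A = pi * d^2 / 4 = pi * 25^2 / 4 = 490.8739 mm^2
V = f_v * A / 1000 = 372 * 490.8739 / 1000
= 182.6051 kN

182.6051 kN
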